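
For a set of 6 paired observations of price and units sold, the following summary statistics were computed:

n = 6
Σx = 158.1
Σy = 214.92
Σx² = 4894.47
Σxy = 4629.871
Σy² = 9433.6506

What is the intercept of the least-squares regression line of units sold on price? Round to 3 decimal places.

73.192

Sxx = Σx² − (Σx)²/n = 4894.47 − 4165.935 = 728.535
Sxy = Σxy − (Σx)(Σy)/n = 4629.871 − 5663.142 = -1033.271
b = Sxy/Sxx = -1033.271/728.535 = -1.418286
a = ȳ − b·x̄ = 35.82 − (-1.418286)·26.35 = 73.191836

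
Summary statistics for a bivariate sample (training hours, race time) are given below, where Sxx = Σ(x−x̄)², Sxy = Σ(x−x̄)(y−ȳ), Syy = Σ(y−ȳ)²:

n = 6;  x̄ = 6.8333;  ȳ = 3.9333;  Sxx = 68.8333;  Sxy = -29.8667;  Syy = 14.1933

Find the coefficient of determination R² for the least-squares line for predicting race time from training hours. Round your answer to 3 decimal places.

R² = Sxy²/(Sxx·Syy) = (-29.8667)²/(68.8333·14.1933) = 0.913046

0.913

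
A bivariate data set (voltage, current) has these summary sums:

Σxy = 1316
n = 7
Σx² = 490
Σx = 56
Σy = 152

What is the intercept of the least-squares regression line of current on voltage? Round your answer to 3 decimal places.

2.667

Sxx = Σx² − (Σx)²/n = 490 − 448 = 42
Sxy = Σxy − (Σx)(Σy)/n = 1316 − 1216 = 100
b = Sxy/Sxx = 100/42 = 2.380952
a = ȳ − b·x̄ = 21.714286 − 2.380952·8 = 2.666667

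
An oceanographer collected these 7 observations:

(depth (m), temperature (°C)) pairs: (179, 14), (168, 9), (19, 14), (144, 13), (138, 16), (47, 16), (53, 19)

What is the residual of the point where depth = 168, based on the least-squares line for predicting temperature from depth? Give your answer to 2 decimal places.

-3.82

n = 7, Σx = 748, Σy = 101, Σxy = 10123, Σx² = 105424
Sxx = Σx² − (Σx)²/n = 105424 − 79929.142857 = 25494.857143
Sxy = Σxy − (Σx)(Σy)/n = 10123 − 10792.571429 = -669.571429
b = Sxy/Sxx = -669.571429/25494.857143 = -0.026263
a = ȳ − b·x̄ = 14.428571 − (-0.026263)·106.857143 = 17.234961
ŷ(168) = 17.234961 + (-0.026263)·168 = 12.822777
residual = y − ŷ = 9 − 12.822777 = -3.822777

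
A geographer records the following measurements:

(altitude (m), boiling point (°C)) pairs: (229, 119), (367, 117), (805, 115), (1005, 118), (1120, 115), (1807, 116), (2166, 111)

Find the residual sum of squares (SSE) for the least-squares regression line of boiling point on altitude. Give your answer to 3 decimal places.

16.278

n = 7, Σx = 7499, Σy = 811, Σxy = 860193, Σx² = 11056385, Σy² = 94001
Sxx = Σx² − (Σx)²/n = 11056385 − 8033571.571429 = 3022813.428571
Sxy = Σxy − (Σx)(Σy)/n = 860193 − 868812.714286 = -8619.714286
Syy = Σy² − (Σy)²/n = 94001 − 93960.142857 = 40.857143
b = Sxy/Sxx = -8619.714286/3022813.428571 = -0.002852
SSE = Syy − b·Sxy = 40.857143 − (-0.002852)·(-8619.714286) = 16.277566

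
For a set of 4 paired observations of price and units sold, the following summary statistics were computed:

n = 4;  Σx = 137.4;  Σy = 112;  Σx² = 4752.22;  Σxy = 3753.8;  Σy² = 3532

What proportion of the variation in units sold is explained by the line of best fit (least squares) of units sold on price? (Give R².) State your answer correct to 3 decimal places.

Sxx = Σx² − (Σx)²/n = 4752.22 − 4719.69 = 32.53
Sxy = Σxy − (Σx)(Σy)/n = 3753.8 − 3847.2 = -93.4
Syy = Σy² − (Σy)²/n = 3532 − 3136 = 396
R² = Sxy²/(Sxx·Syy) = (-93.4)²/(32.53·396) = 0.677196

0.677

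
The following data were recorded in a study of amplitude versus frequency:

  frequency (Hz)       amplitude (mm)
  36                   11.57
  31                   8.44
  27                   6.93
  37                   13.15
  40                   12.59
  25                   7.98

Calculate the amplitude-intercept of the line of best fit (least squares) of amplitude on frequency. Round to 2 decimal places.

n = 6, Σx = 196, Σy = 60.66, Σxy = 2054.92, Σx² = 6580
Sxx = Σx² − (Σx)²/n = 6580 − 6402.666667 = 177.333333
Sxy = Σxy − (Σx)(Σy)/n = 2054.92 − 1981.56 = 73.36
b = Sxy/Sxx = 73.36/177.333333 = 0.413684
a = ȳ − b·x̄ = 10.11 − 0.413684·32.666667 = -3.403684

-3.40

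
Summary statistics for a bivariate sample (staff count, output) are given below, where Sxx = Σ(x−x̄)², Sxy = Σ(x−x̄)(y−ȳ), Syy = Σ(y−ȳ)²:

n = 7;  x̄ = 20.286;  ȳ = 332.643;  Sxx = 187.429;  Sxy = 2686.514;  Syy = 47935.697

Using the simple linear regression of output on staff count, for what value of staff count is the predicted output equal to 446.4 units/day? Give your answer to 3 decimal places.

b = Sxy/Sxx = 2686.514/187.429 = 14.333502
a = ȳ − b·x̄ = 332.643 − 14.333502·20.286 = 41.873573
Set a + b·x = 446.4: x = (446.4 − 41.873573) / 14.333502 = 28.222441

28.222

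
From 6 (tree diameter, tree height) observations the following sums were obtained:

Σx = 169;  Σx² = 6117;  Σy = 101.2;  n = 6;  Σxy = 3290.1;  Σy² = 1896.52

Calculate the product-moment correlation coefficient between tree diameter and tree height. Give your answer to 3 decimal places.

Sxx = Σx² − (Σx)²/n = 6117 − 4760.166667 = 1356.833333
Sxy = Σxy − (Σx)(Σy)/n = 3290.1 − 2850.466667 = 439.633333
Syy = Σy² − (Σy)²/n = 1896.52 − 1706.906667 = 189.613333
r = Sxy/√(Sxx·Syy) = 439.633333/√(257273.691111) = 439.633333/507.221540 = 0.866748

0.867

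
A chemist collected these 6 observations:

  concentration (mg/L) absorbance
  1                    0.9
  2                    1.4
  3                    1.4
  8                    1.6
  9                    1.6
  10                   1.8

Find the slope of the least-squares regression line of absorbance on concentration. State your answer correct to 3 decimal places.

0.068

n = 6, Σx = 33, Σy = 8.7, Σxy = 53.1, Σx² = 259
Sxx = Σx² − (Σx)²/n = 259 − 181.5 = 77.5
Sxy = Σxy − (Σx)(Σy)/n = 53.1 − 47.85 = 5.25
b = Sxy/Sxx = 5.25/77.5 = 0.067742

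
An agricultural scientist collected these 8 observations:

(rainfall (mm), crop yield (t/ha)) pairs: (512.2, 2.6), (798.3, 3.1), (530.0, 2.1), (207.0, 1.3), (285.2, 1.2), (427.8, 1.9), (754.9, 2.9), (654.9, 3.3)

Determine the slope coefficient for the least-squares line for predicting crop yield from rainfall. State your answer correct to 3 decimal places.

0.004

n = 8, Σx = 4170.3, Σy = 18.4, Σxy = 10693.99, Σx² = 2486500.63
Sxx = Σx² − (Σx)²/n = 2486500.63 − 2173925.26125 = 312575.36875
Sxy = Σxy − (Σx)(Σy)/n = 10693.99 − 9591.69 = 1102.3
b = Sxy/Sxx = 1102.3/312575.36875 = 0.003527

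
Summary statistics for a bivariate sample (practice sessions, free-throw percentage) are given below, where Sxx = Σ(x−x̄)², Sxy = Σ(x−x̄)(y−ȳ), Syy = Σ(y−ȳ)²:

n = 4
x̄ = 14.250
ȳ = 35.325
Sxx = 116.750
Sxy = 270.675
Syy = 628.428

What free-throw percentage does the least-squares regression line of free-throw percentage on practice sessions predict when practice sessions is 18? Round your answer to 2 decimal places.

b = Sxy/Sxx = 270.675/116.75 = 2.318415
a = ȳ − b·x̄ = 35.325 − 2.318415·14.25 = 2.287580
ŷ(18) = a + b·18 = 2.287580 + 2.318415·18 = 44.019058

44.02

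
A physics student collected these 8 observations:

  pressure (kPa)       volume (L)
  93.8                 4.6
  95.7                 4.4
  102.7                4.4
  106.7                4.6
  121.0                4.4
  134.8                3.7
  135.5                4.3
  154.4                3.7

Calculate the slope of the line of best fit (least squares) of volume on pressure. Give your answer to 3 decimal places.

n = 8, Σx = 944.6, Σy = 34.1, Σxy = 3980.35, Σx² = 114900.76
Sxx = Σx² − (Σx)²/n = 114900.76 − 111533.645 = 3367.115
Sxy = Σxy − (Σx)(Σy)/n = 3980.35 − 4026.3575 = -46.0075
b = Sxy/Sxx = -46.0075/3367.115 = -0.013664

-0.014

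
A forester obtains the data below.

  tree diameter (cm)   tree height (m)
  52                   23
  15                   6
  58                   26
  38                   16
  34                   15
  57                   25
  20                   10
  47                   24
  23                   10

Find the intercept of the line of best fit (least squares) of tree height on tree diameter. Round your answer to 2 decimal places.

n = 9, Σx = 344, Σy = 155, Σxy = 6895, Σx² = 15280
Sxx = Σx² − (Σx)²/n = 15280 − 13148.444444 = 2131.555556
Sxy = Σxy − (Σx)(Σy)/n = 6895 − 5924.444444 = 970.555556
b = Sxy/Sxx = 970.555556/2131.555556 = 0.455327
a = ȳ − b·x̄ = 17.222222 − 0.455327·38.222222 = -0.181401

-0.18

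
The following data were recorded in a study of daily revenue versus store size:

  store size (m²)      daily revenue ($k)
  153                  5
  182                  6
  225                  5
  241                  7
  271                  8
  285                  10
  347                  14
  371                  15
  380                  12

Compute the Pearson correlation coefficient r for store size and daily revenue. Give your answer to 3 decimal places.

0.928

n = 9, Σx = 2455, Σy = 82, Σxy = 24670, Σx² = 722355, Σy² = 864
Sxx = Σx² − (Σx)²/n = 722355 − 669669.444444 = 52685.555556
Sxy = Σxy − (Σx)(Σy)/n = 24670 − 22367.777778 = 2302.222222
Syy = Σy² − (Σy)²/n = 864 − 747.111111 = 116.888889
r = Sxy/√(Sxx·Syy) = 2302.222222/√(6158356.049383) = 2302.222222/2481.603524 = 0.927716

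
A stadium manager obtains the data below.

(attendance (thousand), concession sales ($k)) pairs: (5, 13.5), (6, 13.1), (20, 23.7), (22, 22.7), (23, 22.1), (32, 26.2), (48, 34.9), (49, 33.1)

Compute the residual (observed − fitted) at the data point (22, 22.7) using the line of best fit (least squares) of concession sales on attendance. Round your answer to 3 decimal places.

n = 8, Σx = 205, Σy = 189.3, Σxy = 5763.3, Σx² = 7203
Sxx = Σx² − (Σx)²/n = 7203 − 5253.125 = 1949.875
Sxy = Σxy − (Σx)(Σy)/n = 5763.3 − 4850.8125 = 912.4875
b = Sxy/Sxx = 912.4875/1949.875 = 0.467972
a = ȳ − b·x̄ = 23.6625 − 0.467972·25.625 = 11.670710
ŷ(22) = 11.670710 + 0.467972·22 = 21.966100
residual = y − ŷ = 22.7 − 21.966100 = 0.733900

0.734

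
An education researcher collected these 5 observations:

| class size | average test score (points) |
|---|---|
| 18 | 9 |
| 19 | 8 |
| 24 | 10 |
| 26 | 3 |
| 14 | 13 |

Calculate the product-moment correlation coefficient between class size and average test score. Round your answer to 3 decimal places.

n = 5, Σx = 101, Σy = 43, Σxy = 814, Σx² = 2133, Σy² = 423
Sxx = Σx² − (Σx)²/n = 2133 − 2040.2 = 92.8
Sxy = Σxy − (Σx)(Σy)/n = 814 − 868.6 = -54.6
Syy = Σy² − (Σy)²/n = 423 − 369.8 = 53.2
r = Sxy/√(Sxx·Syy) = -54.6/√(4936.96) = -54.6/70.263504 = -0.777075

-0.777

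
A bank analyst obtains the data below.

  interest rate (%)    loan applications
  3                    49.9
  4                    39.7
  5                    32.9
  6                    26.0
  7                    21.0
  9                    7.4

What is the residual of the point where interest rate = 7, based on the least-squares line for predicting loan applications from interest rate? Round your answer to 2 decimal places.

0.65

n = 6, Σx = 34, Σy = 176.9, Σxy = 842.6, Σx² = 216
Sxx = Σx² − (Σx)²/n = 216 − 192.666667 = 23.333333
Sxy = Σxy − (Σx)(Σy)/n = 842.6 − 1002.433333 = -159.833333
b = Sxy/Sxx = -159.833333/23.333333 = -6.85
a = ȳ − b·x̄ = 29.483333 − (-6.85)·5.666667 = 68.3
ŷ(7) = 68.3 + (-6.85)·7 = 20.35
residual = y − ŷ = 21.0 − 20.35 = 0.65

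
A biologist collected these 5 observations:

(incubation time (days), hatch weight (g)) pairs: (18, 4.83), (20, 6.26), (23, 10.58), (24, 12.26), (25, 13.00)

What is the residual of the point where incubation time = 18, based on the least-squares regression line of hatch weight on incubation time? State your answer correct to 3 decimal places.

0.416

n = 5, Σx = 110, Σy = 46.93, Σxy = 1074.72, Σx² = 2454
Sxx = Σx² − (Σx)²/n = 2454 − 2420 = 34
Sxy = Σxy − (Σx)(Σy)/n = 1074.72 − 1032.46 = 42.26
b = Sxy/Sxx = 42.26/34 = 1.242941
a = ȳ − b·x̄ = 9.386 − 1.242941·22 = -17.958706
ŷ(18) = -17.958706 + 1.242941·18 = 4.414235
residual = y − ŷ = 4.83 − 4.414235 = 0.415765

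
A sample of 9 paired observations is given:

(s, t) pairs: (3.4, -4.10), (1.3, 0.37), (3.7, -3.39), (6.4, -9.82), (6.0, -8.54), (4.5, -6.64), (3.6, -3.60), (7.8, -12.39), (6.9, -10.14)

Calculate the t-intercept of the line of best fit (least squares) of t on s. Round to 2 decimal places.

n = 9, Σx = 43.6, Σy = -58.25, Σxy = -349.538, Σx² = 245.56
Sxx = Σx² − (Σx)²/n = 245.56 − 211.217778 = 34.342222
Sxy = Σxy − (Σx)(Σy)/n = -349.538 − (-282.188889) = -67.349111
b = Sxy/Sxx = -67.349111/34.342222 = -1.961117
a = ȳ − b·x̄ = -6.472222 − (-1.961117)·4.844444 = 3.028299

3.03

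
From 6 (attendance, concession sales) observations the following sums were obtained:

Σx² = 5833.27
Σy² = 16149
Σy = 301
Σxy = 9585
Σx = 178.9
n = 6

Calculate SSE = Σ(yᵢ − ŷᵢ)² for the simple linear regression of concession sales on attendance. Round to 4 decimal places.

Sxx = Σx² − (Σx)²/n = 5833.27 − 5334.201667 = 499.068333
Sxy = Σxy − (Σx)(Σy)/n = 9585 − 8974.816667 = 610.183333
Syy = Σy² − (Σy)²/n = 16149 − 15100.166667 = 1048.833333
b = Sxy/Sxx = 610.183333/499.068333 = 1.222645
SSE = Syy − b·Sxy = 1048.833333 − 1.222645·610.183333 = 302.795816

302.7958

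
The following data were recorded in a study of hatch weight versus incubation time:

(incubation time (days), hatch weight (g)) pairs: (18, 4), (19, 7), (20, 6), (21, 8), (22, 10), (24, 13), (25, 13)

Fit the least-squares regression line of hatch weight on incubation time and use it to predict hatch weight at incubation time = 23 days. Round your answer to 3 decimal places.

10.957

n = 7, Σx = 149, Σy = 61, Σxy = 1350, Σx² = 3211
Sxx = Σx² − (Σx)²/n = 3211 − 3171.571429 = 39.428571
Sxy = Σxy − (Σx)(Σy)/n = 1350 − 1298.428571 = 51.571429
b = Sxy/Sxx = 51.571429/39.428571 = 1.307971
a = ȳ − b·x̄ = 8.714286 − 1.307971·21.285714 = -19.126812
ŷ(23) = a + b·23 = -19.126812 + 1.307971·23 = 10.956522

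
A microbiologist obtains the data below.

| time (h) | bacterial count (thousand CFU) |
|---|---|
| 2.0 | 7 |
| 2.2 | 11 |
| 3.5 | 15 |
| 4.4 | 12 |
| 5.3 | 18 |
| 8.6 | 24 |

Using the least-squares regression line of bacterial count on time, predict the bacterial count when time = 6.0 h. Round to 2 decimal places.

n = 6, Σx = 26, Σy = 87, Σxy = 445.3, Σx² = 142.5
Sxx = Σx² − (Σx)²/n = 142.5 − 112.666667 = 29.833333
Sxy = Σxy − (Σx)(Σy)/n = 445.3 − 377 = 68.3
b = Sxy/Sxx = 68.3/29.833333 = 2.289385
a = ȳ − b·x̄ = 14.5 − 2.289385·4.333333 = 4.579330
ŷ(6.0) = a + b·6.0 = 4.579330 + 2.289385·6 = 18.315642

18.32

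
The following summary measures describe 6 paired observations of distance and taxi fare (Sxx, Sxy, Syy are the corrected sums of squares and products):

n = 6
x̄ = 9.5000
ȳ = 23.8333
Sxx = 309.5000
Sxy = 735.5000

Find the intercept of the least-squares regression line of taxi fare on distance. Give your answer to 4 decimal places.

1.2574

b = Sxy/Sxx = 735.5/309.5 = 2.376414
a = ȳ − b·x̄ = 23.8333 − 2.376414·9.5 = 1.257371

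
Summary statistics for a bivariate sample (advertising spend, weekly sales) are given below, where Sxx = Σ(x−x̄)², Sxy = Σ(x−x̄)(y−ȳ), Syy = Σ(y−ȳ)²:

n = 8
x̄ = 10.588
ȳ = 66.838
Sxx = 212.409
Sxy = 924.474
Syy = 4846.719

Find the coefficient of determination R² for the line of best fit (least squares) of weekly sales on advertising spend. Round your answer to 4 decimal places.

R² = Sxy²/(Sxx·Syy) = (924.474)²/(212.409·4846.719) = 0.830173

0.8302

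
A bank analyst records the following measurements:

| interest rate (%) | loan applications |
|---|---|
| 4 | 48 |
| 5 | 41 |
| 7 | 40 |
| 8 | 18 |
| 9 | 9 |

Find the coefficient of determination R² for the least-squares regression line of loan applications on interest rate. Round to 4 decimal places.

n = 5, Σx = 33, Σy = 156, Σxy = 902, Σx² = 235, Σy² = 5990
Sxx = Σx² − (Σx)²/n = 235 − 217.8 = 17.2
Sxy = Σxy − (Σx)(Σy)/n = 902 − 1029.6 = -127.6
Syy = Σy² − (Σy)²/n = 5990 − 4867.2 = 1122.8
R² = Sxy²/(Sxx·Syy) = (-127.6)²/(17.2·1122.8) = 0.843083

0.8431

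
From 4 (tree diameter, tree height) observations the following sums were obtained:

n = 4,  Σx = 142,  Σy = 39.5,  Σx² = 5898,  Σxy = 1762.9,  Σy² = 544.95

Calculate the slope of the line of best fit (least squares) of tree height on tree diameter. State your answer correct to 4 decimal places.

Sxx = Σx² − (Σx)²/n = 5898 − 5041 = 857
Sxy = Σxy − (Σx)(Σy)/n = 1762.9 − 1402.25 = 360.65
b = Sxy/Sxx = 360.65/857 = 0.420828

0.4208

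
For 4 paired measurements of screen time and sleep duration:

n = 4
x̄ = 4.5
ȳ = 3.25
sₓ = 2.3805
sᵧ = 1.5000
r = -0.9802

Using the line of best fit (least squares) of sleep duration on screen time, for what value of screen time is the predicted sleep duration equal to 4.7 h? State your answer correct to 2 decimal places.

b = r · sᵧ/sₓ = -0.9802 · 1.5/2.3805 = -0.617643
a = ȳ − b·x̄ = 3.25 − (-0.617643)·4.5 = 6.029395
Set a + b·x = 4.7: x = (4.7 − 6.029395) / (-0.617643) = 2.152367

2.15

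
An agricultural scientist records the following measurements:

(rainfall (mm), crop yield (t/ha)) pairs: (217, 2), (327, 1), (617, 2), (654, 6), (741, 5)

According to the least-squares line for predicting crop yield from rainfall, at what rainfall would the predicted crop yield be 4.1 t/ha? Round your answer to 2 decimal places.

n = 5, Σx = 2556, Σy = 16, Σxy = 9624, Σx² = 1511504
Sxx = Σx² − (Σx)²/n = 1511504 − 1306627.2 = 204876.8
Sxy = Σxy − (Σx)(Σy)/n = 9624 − 8179.2 = 1444.8
b = Sxy/Sxx = 1444.8/204876.8 = 0.007052
a = ȳ − b·x̄ = 3.2 − 0.007052·511.2 = -0.405004
Set a + b·x = 4.1: x = (4.1 − (-0.405004)) / 0.007052 = 638.822591

638.82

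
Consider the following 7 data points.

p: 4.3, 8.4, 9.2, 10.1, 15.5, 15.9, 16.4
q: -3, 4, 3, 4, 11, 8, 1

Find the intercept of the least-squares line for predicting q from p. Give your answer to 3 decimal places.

n = 7, Σx = 79.8, Σy = 28, Σxy = 402.8, Σx² = 1037.72
Sxx = Σx² − (Σx)²/n = 1037.72 − 909.72 = 128
Sxy = Σxy − (Σx)(Σy)/n = 402.8 − 319.2 = 83.6
b = Sxy/Sxx = 83.6/128 = 0.653125
a = ȳ − b·x̄ = 4 − 0.653125·11.4 = -3.445625

-3.446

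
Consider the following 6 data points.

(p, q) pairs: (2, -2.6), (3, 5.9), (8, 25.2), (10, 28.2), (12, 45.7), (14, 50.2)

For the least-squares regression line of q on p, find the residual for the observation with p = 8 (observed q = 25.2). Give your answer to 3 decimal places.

0.481

n = 6, Σx = 49, Σy = 152.6, Σxy = 1747.3, Σx² = 517
Sxx = Σx² − (Σx)²/n = 517 − 400.166667 = 116.833333
Sxy = Σxy − (Σx)(Σy)/n = 1747.3 − 1246.233333 = 501.066667
b = Sxy/Sxx = 501.066667/116.833333 = 4.288730
a = ȳ − b·x̄ = 25.433333 − 4.288730·8.166667 = -9.591298
ŷ(8) = -9.591298 + 4.288730·8 = 24.718545
residual = y − ŷ = 25.2 − 24.718545 = 0.481455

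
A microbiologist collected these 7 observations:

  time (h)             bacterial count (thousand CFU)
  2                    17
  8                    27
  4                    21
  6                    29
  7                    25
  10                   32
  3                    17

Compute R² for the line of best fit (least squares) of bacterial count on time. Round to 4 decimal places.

n = 7, Σx = 40, Σy = 168, Σxy = 1054, Σx² = 278, Σy² = 4238
Sxx = Σx² − (Σx)²/n = 278 − 228.571429 = 49.428571
Sxy = Σxy − (Σx)(Σy)/n = 1054 − 960 = 94
Syy = Σy² − (Σy)²/n = 4238 − 4032 = 206
R² = Sxy²/(Sxx·Syy) = (94)²/(49.428571·206) = 0.867782

0.8678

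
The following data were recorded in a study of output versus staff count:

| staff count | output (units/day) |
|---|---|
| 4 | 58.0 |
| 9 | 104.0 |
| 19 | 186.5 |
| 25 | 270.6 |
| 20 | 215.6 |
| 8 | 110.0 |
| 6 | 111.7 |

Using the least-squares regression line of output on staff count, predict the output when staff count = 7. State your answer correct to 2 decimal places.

96.83

n = 7, Σx = 91, Σy = 1056.4, Σxy = 17338.7, Σx² = 1583
Sxx = Σx² − (Σx)²/n = 1583 − 1183 = 400
Sxy = Σxy − (Σx)(Σy)/n = 17338.7 − 13733.2 = 3605.5
b = Sxy/Sxx = 3605.5/400 = 9.01375
a = ȳ − b·x̄ = 150.914286 − 9.01375·13 = 33.735536
ŷ(7) = a + b·7 = 33.735536 + 9.01375·7 = 96.831786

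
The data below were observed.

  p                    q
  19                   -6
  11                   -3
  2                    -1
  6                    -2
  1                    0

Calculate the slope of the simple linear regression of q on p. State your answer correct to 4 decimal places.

-0.3080

n = 5, Σx = 39, Σy = -12, Σxy = -161, Σx² = 523
Sxx = Σx² − (Σx)²/n = 523 − 304.2 = 218.8
Sxy = Σxy − (Σx)(Σy)/n = -161 − (-93.6) = -67.4
b = Sxy/Sxx = -67.4/218.8 = -0.308044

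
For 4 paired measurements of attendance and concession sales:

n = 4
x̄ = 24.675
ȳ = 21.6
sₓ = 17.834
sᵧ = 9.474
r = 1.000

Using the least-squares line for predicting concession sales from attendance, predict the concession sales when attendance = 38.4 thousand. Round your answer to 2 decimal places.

28.89

b = r · sᵧ/sₓ = 1 · 9.474/17.834 = 0.531232
a = ȳ − b·x̄ = 21.6 − 0.531232·24.675 = 8.491839
ŷ(38.4) = a + b·38.4 = 8.491839 + 0.531232·38.4 = 28.891166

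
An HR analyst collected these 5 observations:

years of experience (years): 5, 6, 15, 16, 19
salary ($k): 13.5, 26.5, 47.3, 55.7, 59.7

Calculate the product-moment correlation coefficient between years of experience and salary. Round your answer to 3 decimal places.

n = 5, Σx = 61, Σy = 202.7, Σxy = 2961.5, Σx² = 903, Σy² = 9788.37
Sxx = Σx² − (Σx)²/n = 903 − 744.2 = 158.8
Sxy = Σxy − (Σx)(Σy)/n = 2961.5 − 2472.94 = 488.56
Syy = Σy² − (Σy)²/n = 9788.37 − 8217.458 = 1570.912
r = Sxy/√(Sxx·Syy) = 488.56/√(249460.8256) = 488.56/499.460535 = 0.978175

0.978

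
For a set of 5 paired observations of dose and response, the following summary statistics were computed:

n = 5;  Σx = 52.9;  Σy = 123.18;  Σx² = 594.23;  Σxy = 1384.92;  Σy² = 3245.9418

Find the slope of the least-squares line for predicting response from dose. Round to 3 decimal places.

Sxx = Σx² − (Σx)²/n = 594.23 − 559.682 = 34.548
Sxy = Σxy − (Σx)(Σy)/n = 1384.92 − 1303.2444 = 81.6756
b = Sxy/Sxx = 81.6756/34.548 = 2.364119

2.364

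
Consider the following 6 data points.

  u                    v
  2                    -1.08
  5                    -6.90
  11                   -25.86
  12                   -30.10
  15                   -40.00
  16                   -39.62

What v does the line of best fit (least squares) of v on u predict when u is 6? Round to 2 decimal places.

-11.64

n = 6, Σx = 61, Σy = -143.56, Σxy = -1916.24, Σx² = 775
Sxx = Σx² − (Σx)²/n = 775 − 620.166667 = 154.833333
Sxy = Σxy − (Σx)(Σy)/n = -1916.24 − (-1459.526667) = -456.713333
b = Sxy/Sxx = -456.713333/154.833333 = -2.949709
a = ȳ − b·x̄ = -23.926667 − (-2.949709)·10.166667 = 6.062045
ŷ(6) = a + b·6 = 6.062045 + (-2.949709)·6 = -11.636211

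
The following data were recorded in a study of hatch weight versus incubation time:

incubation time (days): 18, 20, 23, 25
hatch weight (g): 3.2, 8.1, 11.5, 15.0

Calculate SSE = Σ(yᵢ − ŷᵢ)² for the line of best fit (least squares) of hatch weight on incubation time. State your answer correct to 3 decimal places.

1.650

n = 4, Σx = 86, Σy = 37.8, Σxy = 859.1, Σx² = 1878, Σy² = 433.1
Sxx = Σx² − (Σx)²/n = 1878 − 1849 = 29
Sxy = Σxy − (Σx)(Σy)/n = 859.1 − 812.7 = 46.4
Syy = Σy² − (Σy)²/n = 433.1 − 357.21 = 75.89
b = Sxy/Sxx = 46.4/29 = 1.6
SSE = Syy − b·Sxy = 75.89 − 1.6·46.4 = 1.65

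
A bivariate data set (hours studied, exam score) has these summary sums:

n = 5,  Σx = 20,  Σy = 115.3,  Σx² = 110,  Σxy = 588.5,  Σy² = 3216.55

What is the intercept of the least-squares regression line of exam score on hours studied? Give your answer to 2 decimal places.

6.09

Sxx = Σx² − (Σx)²/n = 110 − 80 = 30
Sxy = Σxy − (Σx)(Σy)/n = 588.5 − 461.2 = 127.3
b = Sxy/Sxx = 127.3/30 = 4.243333
a = ȳ − b·x̄ = 23.06 − 4.243333·4 = 6.086667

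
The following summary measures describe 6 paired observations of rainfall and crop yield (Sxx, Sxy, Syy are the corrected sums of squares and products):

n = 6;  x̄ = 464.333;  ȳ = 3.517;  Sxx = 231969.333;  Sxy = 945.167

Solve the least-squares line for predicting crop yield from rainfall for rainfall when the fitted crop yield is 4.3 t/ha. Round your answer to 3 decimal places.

656.502

b = Sxy/Sxx = 945.167/231969.333 = 0.004075
a = ȳ − b·x̄ = 3.517 − 0.004075·464.333 = 1.625059
Set a + b·x = 4.3: x = (4.3 − 1.625059) / 0.004075 = 656.502202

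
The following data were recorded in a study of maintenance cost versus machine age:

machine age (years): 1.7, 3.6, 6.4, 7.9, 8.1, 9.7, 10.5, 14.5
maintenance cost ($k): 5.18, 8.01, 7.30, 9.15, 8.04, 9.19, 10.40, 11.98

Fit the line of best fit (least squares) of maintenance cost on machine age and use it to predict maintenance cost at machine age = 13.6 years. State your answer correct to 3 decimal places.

11.419

n = 8, Σx = 62.4, Σy = 69.25, Σxy = 593.824, Σx² = 599.42
Sxx = Σx² − (Σx)²/n = 599.42 − 486.72 = 112.7
Sxy = Σxy − (Σx)(Σy)/n = 593.824 − 540.15 = 53.674
b = Sxy/Sxx = 53.674/112.7 = 0.476256
a = ȳ − b·x̄ = 8.65625 − 0.476256·7.8 = 4.941457
ŷ(13.6) = a + b·13.6 = 4.941457 + 0.476256·13.6 = 11.418532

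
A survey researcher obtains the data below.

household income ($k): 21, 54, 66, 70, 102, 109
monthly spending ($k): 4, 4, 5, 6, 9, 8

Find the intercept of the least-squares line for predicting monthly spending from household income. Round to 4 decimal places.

1.8479

n = 6, Σx = 422, Σy = 36, Σxy = 2840, Σx² = 34898
Sxx = Σx² − (Σx)²/n = 34898 − 29680.666667 = 5217.333333
Sxy = Σxy − (Σx)(Σy)/n = 2840 − 2532 = 308
b = Sxy/Sxx = 308/5217.333333 = 0.059034
a = ȳ − b·x̄ = 6 − 0.059034·70.333333 = 1.847943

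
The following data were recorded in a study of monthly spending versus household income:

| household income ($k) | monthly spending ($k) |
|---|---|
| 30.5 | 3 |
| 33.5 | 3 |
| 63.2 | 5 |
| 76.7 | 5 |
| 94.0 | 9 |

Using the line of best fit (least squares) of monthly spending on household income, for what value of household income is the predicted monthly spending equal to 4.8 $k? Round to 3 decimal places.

57.147

n = 5, Σx = 297.9, Σy = 25, Σxy = 1737.5, Σx² = 20765.63
Sxx = Σx² − (Σx)²/n = 20765.63 − 17748.882 = 3016.748
Sxy = Σxy − (Σx)(Σy)/n = 1737.5 − 1489.5 = 248
b = Sxy/Sxx = 248/3016.748 = 0.082208
a = ȳ − b·x̄ = 5 − 0.082208·59.58 = 0.102064
Set a + b·x = 4.8: x = (4.8 − 0.102064) / 0.082208 = 57.147139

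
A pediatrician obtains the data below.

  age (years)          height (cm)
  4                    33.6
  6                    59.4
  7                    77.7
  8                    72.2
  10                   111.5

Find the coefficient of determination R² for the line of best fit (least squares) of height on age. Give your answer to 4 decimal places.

n = 5, Σx = 35, Σy = 354.4, Σxy = 2727.3, Σx² = 265, Σy² = 28339.7
Sxx = Σx² − (Σx)²/n = 265 − 245 = 20
Sxy = Σxy − (Σx)(Σy)/n = 2727.3 − 2480.8 = 246.5
Syy = Σy² − (Σy)²/n = 28339.7 − 25119.872 = 3219.828
R² = Sxy²/(Sxx·Syy) = (246.5)²/(20·3219.828) = 0.943564

0.9436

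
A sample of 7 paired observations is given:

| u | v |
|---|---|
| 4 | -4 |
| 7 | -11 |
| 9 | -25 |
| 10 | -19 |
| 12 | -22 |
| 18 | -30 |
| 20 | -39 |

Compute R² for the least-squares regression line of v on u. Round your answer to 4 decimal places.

0.8779

n = 7, Σx = 80, Σy = -150, Σxy = -2092, Σx² = 1114, Σy² = 4028
Sxx = Σx² − (Σx)²/n = 1114 − 914.285714 = 199.714286
Sxy = Σxy − (Σx)(Σy)/n = -2092 − (-1714.285714) = -377.714286
Syy = Σy² − (Σy)²/n = 4028 − 3214.285714 = 813.714286
R² = Sxy²/(Sxx·Syy) = (-377.714286)²/(199.714286·813.714286) = 0.877901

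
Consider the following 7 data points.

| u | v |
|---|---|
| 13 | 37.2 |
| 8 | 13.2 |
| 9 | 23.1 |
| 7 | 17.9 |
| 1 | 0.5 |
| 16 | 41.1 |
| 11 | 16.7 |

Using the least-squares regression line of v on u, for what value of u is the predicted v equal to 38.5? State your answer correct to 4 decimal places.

n = 7, Σx = 65, Σy = 149.7, Σxy = 1764.2, Σx² = 741
Sxx = Σx² − (Σx)²/n = 741 − 603.571429 = 137.428571
Sxy = Σxy − (Σx)(Σy)/n = 1764.2 − 1390.071429 = 374.128571
b = Sxy/Sxx = 374.128571/137.428571 = 2.722349
a = ȳ − b·x̄ = 21.385714 − 2.722349·9.285714 = -3.893243
Set a + b·x = 38.5: x = (38.5 − (-3.893243)) / 2.722349 = 15.572301

15.5723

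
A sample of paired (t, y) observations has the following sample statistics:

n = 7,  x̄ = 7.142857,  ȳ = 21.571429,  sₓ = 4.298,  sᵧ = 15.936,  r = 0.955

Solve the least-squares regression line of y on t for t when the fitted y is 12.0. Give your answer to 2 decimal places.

4.44

b = r · sᵧ/sₓ = 0.955 · 15.936/4.298 = 3.540921
a = ȳ − b·x̄ = 21.571429 − 3.540921·7.142857 = -3.720866
Set a + b·x = 12.0: x = (12.0 − (-3.720866)) / 3.540921 = 4.439767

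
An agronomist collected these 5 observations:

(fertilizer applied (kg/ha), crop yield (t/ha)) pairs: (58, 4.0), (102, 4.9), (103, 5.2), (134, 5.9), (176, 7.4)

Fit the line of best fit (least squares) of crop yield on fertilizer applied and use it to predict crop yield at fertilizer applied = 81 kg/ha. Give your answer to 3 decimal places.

4.511

n = 5, Σx = 573, Σy = 27.4, Σxy = 3360.4, Σx² = 73309
Sxx = Σx² − (Σx)²/n = 73309 − 65665.8 = 7643.2
Sxy = Σxy − (Σx)(Σy)/n = 3360.4 − 3140.04 = 220.36
b = Sxy/Sxx = 220.36/7643.2 = 0.028831
a = ȳ − b·x̄ = 5.48 − 0.028831·114.6 = 2.175984
ŷ(81) = a + b·81 = 2.175984 + 0.028831·81 = 4.511283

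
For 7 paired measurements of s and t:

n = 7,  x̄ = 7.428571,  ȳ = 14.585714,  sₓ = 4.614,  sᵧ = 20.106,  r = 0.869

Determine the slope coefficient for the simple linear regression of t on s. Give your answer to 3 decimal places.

b = r · sᵧ/sₓ = 0.869 · 20.106/4.614 = 3.786761

3.787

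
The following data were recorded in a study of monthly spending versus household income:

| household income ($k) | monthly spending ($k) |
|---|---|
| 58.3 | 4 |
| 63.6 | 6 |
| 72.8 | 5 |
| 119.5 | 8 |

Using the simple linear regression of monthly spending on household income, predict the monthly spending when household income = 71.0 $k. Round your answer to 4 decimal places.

n = 4, Σx = 314.2, Σy = 23, Σxy = 1934.8, Σx² = 27023.94
Sxx = Σx² − (Σx)²/n = 27023.94 − 24680.41 = 2343.53
Sxy = Σxy − (Σx)(Σy)/n = 1934.8 − 1806.65 = 128.15
b = Sxy/Sxx = 128.15/2343.53 = 0.054682
a = ȳ − b·x̄ = 5.75 − 0.054682·78.55 = 1.454692
ŷ(71.0) = a + b·71.0 = 1.454692 + 0.054682·71 = 5.337147

5.3371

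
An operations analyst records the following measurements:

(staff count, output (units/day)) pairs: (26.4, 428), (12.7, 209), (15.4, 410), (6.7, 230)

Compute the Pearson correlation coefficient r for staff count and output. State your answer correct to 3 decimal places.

n = 4, Σx = 61.2, Σy = 1277, Σxy = 21808.5, Σx² = 1140.3, Σy² = 447865
Sxx = Σx² − (Σx)²/n = 1140.3 − 936.36 = 203.94
Sxy = Σxy − (Σx)(Σy)/n = 21808.5 − 19538.1 = 2270.4
Syy = Σy² − (Σy)²/n = 447865 − 407682.25 = 40182.75
r = Sxy/√(Sxx·Syy) = 2270.4/√(8194870.035) = 2270.4/2862.668342 = 0.793106

0.793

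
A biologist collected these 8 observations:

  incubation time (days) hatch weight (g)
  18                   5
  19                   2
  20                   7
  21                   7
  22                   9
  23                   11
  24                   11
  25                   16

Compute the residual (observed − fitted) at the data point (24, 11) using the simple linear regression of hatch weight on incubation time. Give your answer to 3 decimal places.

-1.548

n = 8, Σx = 172, Σy = 68, Σxy = 1530, Σx² = 3740
Sxx = Σx² − (Σx)²/n = 3740 − 3698 = 42
Sxy = Σxy − (Σx)(Σy)/n = 1530 − 1462 = 68
b = Sxy/Sxx = 68/42 = 1.619048
a = ȳ − b·x̄ = 8.5 − 1.619048·21.5 = -26.309524
ŷ(24) = -26.309524 + 1.619048·24 = 12.547619
residual = y − ŷ = 11 − 12.547619 = -1.547619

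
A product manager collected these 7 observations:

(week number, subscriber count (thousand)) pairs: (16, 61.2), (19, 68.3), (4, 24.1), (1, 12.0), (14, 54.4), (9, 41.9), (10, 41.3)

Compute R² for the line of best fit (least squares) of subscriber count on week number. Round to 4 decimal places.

n = 7, Σx = 73, Σy = 303.2, Σxy = 3937, Σx² = 1011, Σy² = 15555.8
Sxx = Σx² − (Σx)²/n = 1011 − 761.285714 = 249.714286
Sxy = Σxy − (Σx)(Σy)/n = 3937 − 3161.942857 = 775.057143
Syy = Σy² − (Σy)²/n = 15555.8 − 13132.891429 = 2422.908571
R² = Sxy²/(Sxx·Syy) = (775.057143)²/(249.714286·2422.908571) = 0.992858

0.9929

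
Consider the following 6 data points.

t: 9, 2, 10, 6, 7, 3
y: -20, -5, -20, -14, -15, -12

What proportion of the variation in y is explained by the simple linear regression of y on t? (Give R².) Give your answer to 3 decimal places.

0.896

n = 6, Σx = 37, Σy = -86, Σxy = -615, Σx² = 279, Σy² = 1390
Sxx = Σx² − (Σx)²/n = 279 − 228.166667 = 50.833333
Sxy = Σxy − (Σx)(Σy)/n = -615 − (-530.333333) = -84.666667
Syy = Σy² − (Σy)²/n = 1390 − 1232.666667 = 157.333333
R² = Sxy²/(Sxx·Syy) = (-84.666667)²/(50.833333·157.333333) = 0.896305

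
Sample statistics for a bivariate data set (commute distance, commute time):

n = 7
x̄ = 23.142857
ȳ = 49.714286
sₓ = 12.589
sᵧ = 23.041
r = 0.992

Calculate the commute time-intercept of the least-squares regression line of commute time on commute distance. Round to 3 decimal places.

b = r · sᵧ/sₓ = 0.992 · 23.041/12.589 = 1.815607
a = ȳ − b·x̄ = 49.714286 − 1.815607·23.142857 = 7.695961

7.696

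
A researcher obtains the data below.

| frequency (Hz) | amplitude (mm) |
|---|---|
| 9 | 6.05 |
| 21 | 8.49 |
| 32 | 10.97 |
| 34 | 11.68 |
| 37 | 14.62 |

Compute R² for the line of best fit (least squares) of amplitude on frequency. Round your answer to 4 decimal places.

n = 5, Σx = 133, Σy = 51.81, Σxy = 1521.84, Σx² = 4071, Σy² = 579.1903
Sxx = Σx² − (Σx)²/n = 4071 − 3537.8 = 533.2
Sxy = Σxy − (Σx)(Σy)/n = 1521.84 − 1378.146 = 143.694
Syy = Σy² − (Σy)²/n = 579.1903 − 536.85522 = 42.33508
R² = Sxy²/(Sxx·Syy) = (143.694)²/(533.2·42.33508) = 0.914717

0.9147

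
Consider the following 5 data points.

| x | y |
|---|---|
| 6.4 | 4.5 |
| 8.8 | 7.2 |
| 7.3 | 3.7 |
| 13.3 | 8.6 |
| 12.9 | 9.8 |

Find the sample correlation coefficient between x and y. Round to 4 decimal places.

n = 5, Σx = 48.7, Σy = 33.8, Σxy = 359.97, Σx² = 514.99, Σy² = 255.78
Sxx = Σx² − (Σx)²/n = 514.99 − 474.338 = 40.652
Sxy = Σxy − (Σx)(Σy)/n = 359.97 − 329.212 = 30.758
Syy = Σy² − (Σy)²/n = 255.78 − 228.488 = 27.292
r = Sxy/√(Sxx·Syy) = 30.758/√(1109.474384) = 30.758/33.308773 = 0.923420

0.9234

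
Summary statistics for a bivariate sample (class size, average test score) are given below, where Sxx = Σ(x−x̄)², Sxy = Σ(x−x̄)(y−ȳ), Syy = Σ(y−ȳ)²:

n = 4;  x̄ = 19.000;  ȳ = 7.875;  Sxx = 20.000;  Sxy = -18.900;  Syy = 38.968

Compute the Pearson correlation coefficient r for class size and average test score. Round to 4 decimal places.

-0.6770

r = Sxy/√(Sxx·Syy) = -18.9/√(779.36) = -18.9/27.917020 = -0.677006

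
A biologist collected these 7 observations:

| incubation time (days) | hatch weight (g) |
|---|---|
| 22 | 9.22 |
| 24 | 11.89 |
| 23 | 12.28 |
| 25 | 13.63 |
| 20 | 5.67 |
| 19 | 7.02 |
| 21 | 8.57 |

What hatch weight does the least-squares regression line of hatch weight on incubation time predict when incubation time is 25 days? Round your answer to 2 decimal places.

13.61

n = 7, Σx = 154, Σy = 68.28, Σxy = 1538.14, Σx² = 3416
Sxx = Σx² − (Σx)²/n = 3416 − 3388 = 28
Sxy = Σxy − (Σx)(Σy)/n = 1538.14 − 1502.16 = 35.98
b = Sxy/Sxx = 35.98/28 = 1.285
a = ȳ − b·x̄ = 9.754286 − 1.285·22 = -18.515714
ŷ(25) = a + b·25 = -18.515714 + 1.285·25 = 13.609286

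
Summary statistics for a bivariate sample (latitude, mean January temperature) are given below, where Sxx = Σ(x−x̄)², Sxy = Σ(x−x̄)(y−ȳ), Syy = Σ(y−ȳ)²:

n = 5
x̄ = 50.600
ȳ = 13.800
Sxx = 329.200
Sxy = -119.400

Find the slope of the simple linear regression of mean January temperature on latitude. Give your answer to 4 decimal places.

-0.3627

b = Sxy/Sxx = -119.4/329.2 = -0.362697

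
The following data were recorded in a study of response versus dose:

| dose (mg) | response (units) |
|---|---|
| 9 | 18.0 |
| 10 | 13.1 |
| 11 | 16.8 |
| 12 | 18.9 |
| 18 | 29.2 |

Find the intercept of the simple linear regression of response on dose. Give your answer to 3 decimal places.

n = 5, Σx = 60, Σy = 96, Σxy = 1230.2, Σx² = 770
Sxx = Σx² − (Σx)²/n = 770 − 720 = 50
Sxy = Σxy − (Σx)(Σy)/n = 1230.2 − 1152 = 78.2
b = Sxy/Sxx = 78.2/50 = 1.564
a = ȳ − b·x̄ = 19.2 − 1.564·12 = 0.432

0.432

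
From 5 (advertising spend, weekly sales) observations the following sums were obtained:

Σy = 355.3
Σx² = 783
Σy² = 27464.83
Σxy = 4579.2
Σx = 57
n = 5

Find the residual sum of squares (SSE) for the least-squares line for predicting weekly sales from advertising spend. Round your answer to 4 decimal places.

118.0507

Sxx = Σx² − (Σx)²/n = 783 − 649.8 = 133.2
Sxy = Σxy − (Σx)(Σy)/n = 4579.2 − 4050.42 = 528.78
Syy = Σy² − (Σy)²/n = 27464.83 − 25247.618 = 2217.212
b = Sxy/Sxx = 528.78/133.2 = 3.969820
SSE = Syy − b·Sxy = 2217.212 − 3.969820·528.78 = 118.050676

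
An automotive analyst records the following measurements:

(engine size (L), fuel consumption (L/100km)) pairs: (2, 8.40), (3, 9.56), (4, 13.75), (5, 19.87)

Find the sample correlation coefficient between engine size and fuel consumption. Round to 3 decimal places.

0.961

n = 4, Σx = 14, Σy = 51.58, Σxy = 199.83, Σx² = 54, Σy² = 745.833
Sxx = Σx² − (Σx)²/n = 54 − 49 = 5
Sxy = Σxy − (Σx)(Σy)/n = 199.83 − 180.53 = 19.3
Syy = Σy² − (Σy)²/n = 745.833 − 665.1241 = 80.7089
r = Sxy/√(Sxx·Syy) = 19.3/√(403.5445) = 19.3/20.088417 = 0.960753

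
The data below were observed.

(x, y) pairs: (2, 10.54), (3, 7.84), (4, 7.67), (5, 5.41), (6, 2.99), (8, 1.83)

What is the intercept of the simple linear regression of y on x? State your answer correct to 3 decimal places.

12.926

n = 6, Σx = 28, Σy = 36.28, Σxy = 134.91, Σx² = 154
Sxx = Σx² − (Σx)²/n = 154 − 130.666667 = 23.333333
Sxy = Σxy − (Σx)(Σy)/n = 134.91 − 169.306667 = -34.396667
b = Sxy/Sxx = -34.396667/23.333333 = -1.474143
a = ȳ − b·x̄ = 6.046667 − (-1.474143)·4.666667 = 12.926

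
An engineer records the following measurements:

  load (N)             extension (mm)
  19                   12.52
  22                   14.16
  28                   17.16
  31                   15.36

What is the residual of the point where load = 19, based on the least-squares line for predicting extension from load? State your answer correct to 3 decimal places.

n = 4, Σx = 100, Σy = 59.2, Σxy = 1506.04, Σx² = 2590
Sxx = Σx² − (Σx)²/n = 2590 − 2500 = 90
Sxy = Σxy − (Σx)(Σy)/n = 1506.04 − 1480 = 26.04
b = Sxy/Sxx = 26.04/90 = 0.289333
a = ȳ − b·x̄ = 14.8 − 0.289333·25 = 7.566667
ŷ(19) = 7.566667 + 0.289333·19 = 13.064
residual = y − ŷ = 12.52 − 13.064 = -0.544

-0.544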